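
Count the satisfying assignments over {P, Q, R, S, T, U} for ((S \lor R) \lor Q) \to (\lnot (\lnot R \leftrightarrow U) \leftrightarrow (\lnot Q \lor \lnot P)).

36

Initial set: {(((S \lor R) \lor Q) \to (\lnot (\lnot R \leftrightarrow U) \leftrightarrow (\lnot Q \lor \lnot P)))}.
(((S \lor R) \lor Q) \to (\lnot (\lnot R \leftrightarrow U) \leftrightarrow (\lnot Q \lor \lnot P))): β-rule — branch into \lnot ((S \lor R) \lor Q)  //  (\lnot (\lnot R \leftrightarrow U) \leftrightarrow (\lnot Q \lor \lnot P)).
  branch 1 (add \lnot ((S \lor R) \lor Q)):
    \lnot ((S \lor R) \lor Q): α-rule — add \lnot (S \lor R), \lnot Q.
    \lnot (S \lor R): α-rule — add \lnot S, \lnot R.
    ○ open, literals {Q=false, R=false, S=false}.
  branch 2 (add (\lnot (\lnot R \leftrightarrow U) \leftrightarrow (\lnot Q \lor \lnot P))):
    (\lnot (\lnot R \leftrightarrow U) \leftrightarrow (\lnot Q \lor \lnot P)): β-rule — branch into \lnot (\lnot R \leftrightarrow U), (\lnot Q \lor \lnot P)  //  \lnot \lnot (\lnot R \leftrightarrow U), \lnot (\lnot Q \lor \lnot P).
      branch 2.1 (add \lnot (\lnot R \leftrightarrow U), (\lnot Q \lor \lnot P)):
        \lnot (\lnot R \leftrightarrow U): β-rule — branch into \lnot R, \lnot U  //  \lnot \lnot R, U.
          branch 2.1.1 (add \lnot R, \lnot U):
            (\lnot Q \lor \lnot P): β-rule — branch into \lnot Q  //  \lnot P.
              branch 2.1.1.1 (add \lnot Q):
                ○ open, literals {Q=false, R=false, U=false}.
              branch 2.1.1.2 (add \lnot P):
                ○ open, literals {P=false, R=false, U=false}.
          branch 2.1.2 (add \lnot \lnot R, U):
            (\lnot Q \lor \lnot P): β-rule — branch into \lnot Q  //  \lnot P.
              branch 2.1.2.1 (add \lnot Q):
                ○ open, literals {Q=false, R=true, U=true}.
              branch 2.1.2.2 (add \lnot P):
                ○ open, literals {P=false, R=true, U=true}.
      branch 2.2 (add \lnot \lnot (\lnot R \leftrightarrow U), \lnot (\lnot Q \lor \lnot P)):
        \lnot (\lnot Q \lor \lnot P): α-rule — add \lnot \lnot Q, \lnot \lnot P.
        \lnot \lnot (\lnot R \leftrightarrow U): β-rule — branch into \lnot R, U  //  \lnot \lnot R, \lnot U.
          branch 2.2.1 (add \lnot R, U):
            ○ open, literals {P=true, Q=true, R=false, U=true}.
          branch 2.2.2 (add \lnot \lnot R, \lnot U):
            ○ open, literals {P=true, Q=true, R=true, U=false}.
0 branches closed, 7 open.
Each open branch fixes some atoms; the unmentioned ones are free. Counting distinct full assignments: branch {Q=false, R=false, S=false} (P, T, U) contributes 8 new; branch {Q=false, R=false, U=false} (P, S, T) contributes 4 new; branch {P=false, R=false, U=false} (Q, S, T) contributes 4 new; branch {Q=false, R=true, U=true} (P, S, T) contributes 8 new; branch {P=false, R=true, U=true} (Q, S, T) contributes 4 new; branch {P=true, Q=true, R=false, U=true} (S, T) contributes 4 new; branch {P=true, Q=true, R=true, U=false} (S, T) contributes 4 new. Total: 36.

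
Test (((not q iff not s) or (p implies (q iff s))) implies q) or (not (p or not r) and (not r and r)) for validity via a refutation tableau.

Not valid

Assume the negation and expand:
Initial set: {not ((((not q iff not s) or (p implies (q iff s))) implies q) or (not (p or not r) and (not r and r)))}.
not ((((not q iff not s) or (p implies (q iff s))) implies q) or (not (p or not r) and (not r and r))): α-rule — add not (((not q iff not s) or (p implies (q iff s))) implies q), not (not (p or not r) and (not r and r)).
not (((not q iff not s) or (p implies (q iff s))) implies q): α-rule — add ((not q iff not s) or (p implies (q iff s))), not q.
not (not (p or not r) and (not r and r)): β-rule — branch into not not (p or not r)  //  not (not r and r).
  branch 1 (add not not (p or not r)):
    ((not q iff not s) or (p implies (q iff s))): β-rule — branch into (not q iff not s)  //  (p implies (q iff s)).
      branch 1.1 (add (not q iff not s)):
        not not (p or not r): β-rule — branch into p  //  not r.
          branch 1.1.1 (add p):
            (not q iff not s): β-rule — branch into not q, not s  //  not not q, not not s.
              branch 1.1.1.1 (add not q, not s):
                ○ open, literals {p=1, q=0, s=0}.
              branch 1.1.1.2 (add not not q, not not s):
                × closes — contains both q and not q.
          branch 1.1.2 (add not r):
            (not q iff not s): β-rule — branch into not q, not s  //  not not q, not not s.
              branch 1.1.2.1 (add not q, not s):
                ○ open, literals {q=0, r=0, s=0}.
              branch 1.1.2.2 (add not not q, not not s):
                × closes — contains both q and not q.
      branch 1.2 (add (p implies (q iff s))):
        not not (p or not r): β-rule — branch into p  //  not r.
          branch 1.2.1 (add p):
            (p implies (q iff s)): β-rule — branch into not p  //  (q iff s).
              branch 1.2.1.1 (add not p):
                × closes — contains both p and not p.
              branch 1.2.1.2 (add (q iff s)):
                (q iff s): β-rule — branch into q, s  //  not q, not s.
                  branch 1.2.1.2.1 (add q, s):
                    × closes — contains both q and not q.
                  branch 1.2.1.2.2 (add not q, not s):
                    ○ open, literals {p=1, q=0, s=0}.
          branch 1.2.2 (add not r):
            (p implies (q iff s)): β-rule — branch into not p  //  (q iff s).
              branch 1.2.2.1 (add not p):
                ○ open, literals {p=0, q=0, r=0}.
              branch 1.2.2.2 (add (q iff s)):
                (q iff s): β-rule — branch into q, s  //  not q, not s.
                  branch 1.2.2.2.1 (add q, s):
                    × closes — contains both q and not q.
                  branch 1.2.2.2.2 (add not q, not s):
                    ○ open, literals {q=0, r=0, s=0}.
  branch 2 (add not (not r and r)):
    ((not q iff not s) or (p implies (q iff s))): β-rule — branch into (not q iff not s)  //  (p implies (q iff s)).
      branch 2.1 (add (not q iff not s)):
        not (not r and r): β-rule — branch into not not r  //  not r.
          branch 2.1.1 (add not not r):
            (not q iff not s): β-rule — branch into not q, not s  //  not not q, not not s.
              branch 2.1.1.1 (add not q, not s):
                ○ open, literals {q=0, r=1, s=0}.
              branch 2.1.1.2 (add not not q, not not s):
                × closes — contains both q and not q.
          branch 2.1.2 (add not r):
            (not q iff not s): β-rule — branch into not q, not s  //  not not q, not not s.
              branch 2.1.2.1 (add not q, not s):
                ○ open, literals {q=0, r=0, s=0}.
              branch 2.1.2.2 (add not not q, not not s):
                × closes — contains both q and not q.
      branch 2.2 (add (p implies (q iff s))):
        not (not r and r): β-rule — branch into not not r  //  not r.
          branch 2.2.1 (add not not r):
            (p implies (q iff s)): β-rule — branch into not p  //  (q iff s).
              branch 2.2.1.1 (add not p):
                ○ open, literals {p=0, q=0, r=1}.
              branch 2.2.1.2 (add (q iff s)):
                (q iff s): β-rule — branch into q, s  //  not q, not s.
                  branch 2.2.1.2.1 (add q, s):
                    × closes — contains both q and not q.
                  branch 2.2.1.2.2 (add not q, not s):
                    ○ open, literals {q=0, r=1, s=0}.
          branch 2.2.2 (add not r):
            (p implies (q iff s)): β-rule — branch into not p  //  (q iff s).
              branch 2.2.2.1 (add not p):
                ○ open, literals {p=0, q=0, r=0}.
              branch 2.2.2.2 (add (q iff s)):
                (q iff s): β-rule — branch into q, s  //  not q, not s.
                  branch 2.2.2.2.1 (add q, s):
                    × closes — contains both q and not q.
                  branch 2.2.2.2.2 (add not q, not s):
                    ○ open, literals {q=0, r=0, s=0}.
9 branches closed, 11 open.
An open branch gives a countermodel: p=1, q=0, s=0 (unmentioned atoms arbitrary); under it the original formula is false.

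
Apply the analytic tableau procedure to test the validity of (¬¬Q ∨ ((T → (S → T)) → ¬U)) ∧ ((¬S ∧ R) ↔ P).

Not valid

Assume the negation and expand:
Initial set: {F ((¬¬Q ∨ ((T → (S → T)) → ¬U)) ∧ ((¬S ∧ R) ↔ P))}.
F ((¬¬Q ∨ ((T → (S → T)) → ¬U)) ∧ ((¬S ∧ R) ↔ P)): β-rule — branch into F (¬¬Q ∨ ((T → (S → T)) → ¬U))  //  F ((¬S ∧ R) ↔ P).
  branch 1 (add F (¬¬Q ∨ ((T → (S → T)) → ¬U))):
    F (¬¬Q ∨ ((T → (S → T)) → ¬U)): α-rule — add F ¬¬Q, F ((T → (S → T)) → ¬U).
    F ¬¬Q: drop double negation, giving F Q.
    F ((T → (S → T)) → ¬U): α-rule — add T (T → (S → T)), F ¬U.
    T (T → (S → T)): β-rule — branch into F T  //  T (S → T).
      branch 1.1 (add F T):
        ○ open, literals {Q=F, T=F, U=T}.
      branch 1.2 (add T (S → T)):
        T (S → T): β-rule — branch into F S  //  T T.
          branch 1.2.1 (add F S):
            ○ open, literals {Q=F, S=F, U=T}.
          branch 1.2.2 (add T T):
            ○ open, literals {Q=F, T=T, U=T}.
  branch 2 (add F ((¬S ∧ R) ↔ P)):
    F ((¬S ∧ R) ↔ P): β-rule — branch into T (¬S ∧ R), F P  //  F (¬S ∧ R), T P.
      branch 2.1 (add T (¬S ∧ R), F P):
        T (¬S ∧ R): α-rule — add T ¬S, T R.
        ○ open, literals {P=F, R=T, S=F}.
      branch 2.2 (add F (¬S ∧ R), T P):
        F (¬S ∧ R): β-rule — branch into F ¬S  //  F R.
          branch 2.2.1 (add F ¬S):
            ○ open, literals {P=T, S=T}.
          branch 2.2.2 (add F R):
            ○ open, literals {P=T, R=F}.
0 branches closed, 6 open.
An open branch gives a countermodel: Q=F, T=F, U=T (unmentioned atoms arbitrary); under it the original formula is false.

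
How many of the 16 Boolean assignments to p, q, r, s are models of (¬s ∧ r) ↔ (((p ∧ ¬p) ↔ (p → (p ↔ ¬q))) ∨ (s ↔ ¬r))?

10

Initial set: {T ((¬s ∧ r) ↔ (((p ∧ ¬p) ↔ (p → (p ↔ ¬q))) ∨ (s ↔ ¬r)))}.
T ((¬s ∧ r) ↔ (((p ∧ ¬p) ↔ (p → (p ↔ ¬q))) ∨ (s ↔ ¬r))): β-rule — branch into T (¬s ∧ r), T (((p ∧ ¬p) ↔ (p → (p ↔ ¬q))) ∨ (s ↔ ¬r))  //  F (¬s ∧ r), F (((p ∧ ¬p) ↔ (p → (p ↔ ¬q))) ∨ (s ↔ ¬r)).
  branch 1 (add T (¬s ∧ r), T (((p ∧ ¬p) ↔ (p → (p ↔ ¬q))) ∨ (s ↔ ¬r))):
    T (¬s ∧ r): α-rule — add T ¬s, T r.
    T (((p ∧ ¬p) ↔ (p → (p ↔ ¬q))) ∨ (s ↔ ¬r)): β-rule — branch into T ((p ∧ ¬p) ↔ (p → (p ↔ ¬q)))  //  T (s ↔ ¬r).
      branch 1.1 (add T ((p ∧ ¬p) ↔ (p → (p ↔ ¬q)))):
        T ((p ∧ ¬p) ↔ (p → (p ↔ ¬q))): β-rule — branch into T (p ∧ ¬p), T (p → (p ↔ ¬q))  //  F (p ∧ ¬p), F (p → (p ↔ ¬q)).
          branch 1.1.1 (add T (p ∧ ¬p), T (p → (p ↔ ¬q))):
            T (p ∧ ¬p): α-rule — add T p, T ¬p.
            × closes — contains both p and ¬p.
          branch 1.1.2 (add F (p ∧ ¬p), F (p → (p ↔ ¬q))):
            F (p → (p ↔ ¬q)): α-rule — add T p, F (p ↔ ¬q).
            F (p ∧ ¬p): β-rule — branch into F p  //  F ¬p.
              branch 1.1.2.1 (add F p):
                × closes — contains both p and ¬p.
              branch 1.1.2.2 (add F ¬p):
                F (p ↔ ¬q): β-rule — branch into T p, F ¬q  //  F p, T ¬q.
                  branch 1.1.2.2.1 (add T p, F ¬q):
                    ○ open, literals {p=T, q=T, r=T, s=F}.
                  branch 1.1.2.2.2 (add F p, T ¬q):
                    × closes — contains both p and ¬p.
      branch 1.2 (add T (s ↔ ¬r)):
        T (s ↔ ¬r): β-rule — branch into T s, T ¬r  //  F s, F ¬r.
          branch 1.2.1 (add T s, T ¬r):
            × closes — contains both s and ¬s.
          branch 1.2.2 (add F s, F ¬r):
            ○ open, literals {r=T, s=F}.
  branch 2 (add F (¬s ∧ r), F (((p ∧ ¬p) ↔ (p → (p ↔ ¬q))) ∨ (s ↔ ¬r))):
    F (((p ∧ ¬p) ↔ (p → (p ↔ ¬q))) ∨ (s ↔ ¬r)): α-rule — add F ((p ∧ ¬p) ↔ (p → (p ↔ ¬q))), F (s ↔ ¬r).
    F (¬s ∧ r): β-rule — branch into F ¬s  //  F r.
      branch 2.1 (add F ¬s):
        F ((p ∧ ¬p) ↔ (p → (p ↔ ¬q))): β-rule — branch into T (p ∧ ¬p), F (p → (p ↔ ¬q))  //  F (p ∧ ¬p), T (p → (p ↔ ¬q)).
          branch 2.1.1 (add T (p ∧ ¬p), F (p → (p ↔ ¬q))):
            T (p ∧ ¬p): α-rule — add T p, T ¬p.
            × closes — contains both p and ¬p.
          branch 2.1.2 (add F (p ∧ ¬p), T (p → (p ↔ ¬q))):
            F (s ↔ ¬r): β-rule — branch into T s, F ¬r  //  F s, T ¬r.
              branch 2.1.2.1 (add T s, F ¬r):
                F (p ∧ ¬p): β-rule — branch into F p  //  F ¬p.
                  branch 2.1.2.1.1 (add F p):
                    T (p → (p ↔ ¬q)): β-rule — branch into F p  //  T (p ↔ ¬q).
                      branch 2.1.2.1.1.1 (add F p):
                        ○ open, literals {p=F, r=T, s=T}.
                      branch 2.1.2.1.1.2 (add T (p ↔ ¬q)):
                        T (p ↔ ¬q): β-rule — branch into T p, T ¬q  //  F p, F ¬q.
                          branch 2.1.2.1.1.2.1 (add T p, T ¬q):
                            × closes — contains both p and ¬p.
                          branch 2.1.2.1.1.2.2 (add F p, F ¬q):
                            ○ open, literals {p=F, q=T, r=T, s=T}.
                  branch 2.1.2.1.2 (add F ¬p):
                    T (p → (p ↔ ¬q)): β-rule — branch into F p  //  T (p ↔ ¬q).
                      branch 2.1.2.1.2.1 (add F p):
                        × closes — contains both p and ¬p.
                      branch 2.1.2.1.2.2 (add T (p ↔ ¬q)):
                        T (p ↔ ¬q): β-rule — branch into T p, T ¬q  //  F p, F ¬q.
                          branch 2.1.2.1.2.2.1 (add T p, T ¬q):
                            ○ open, literals {p=T, q=F, r=T, s=T}.
                          branch 2.1.2.1.2.2.2 (add F p, F ¬q):
                            × closes — contains both p and ¬p.
              branch 2.1.2.2 (add F s, T ¬r):
                × closes — contains both s and ¬s.
      branch 2.2 (add F r):
        F ((p ∧ ¬p) ↔ (p → (p ↔ ¬q))): β-rule — branch into T (p ∧ ¬p), F (p → (p ↔ ¬q))  //  F (p ∧ ¬p), T (p → (p ↔ ¬q)).
          branch 2.2.1 (add T (p ∧ ¬p), F (p → (p ↔ ¬q))):
            T (p ∧ ¬p): α-rule — add T p, T ¬p.
            × closes — contains both p and ¬p.
          branch 2.2.2 (add F (p ∧ ¬p), T (p → (p ↔ ¬q))):
            F (s ↔ ¬r): β-rule — branch into T s, F ¬r  //  F s, T ¬r.
              branch 2.2.2.1 (add T s, F ¬r):
                × closes — contains both r and ¬r.
              branch 2.2.2.2 (add F s, T ¬r):
                F (p ∧ ¬p): β-rule — branch into F p  //  F ¬p.
                  branch 2.2.2.2.1 (add F p):
                    T (p → (p ↔ ¬q)): β-rule — branch into F p  //  T (p ↔ ¬q).
                      branch 2.2.2.2.1.1 (add F p):
                        ○ open, literals {p=F, r=F, s=F}.
                      branch 2.2.2.2.1.2 (add T (p ↔ ¬q)):
                        T (p ↔ ¬q): β-rule — branch into T p, T ¬q  //  F p, F ¬q.
                          branch 2.2.2.2.1.2.1 (add T p, T ¬q):
                            × closes — contains both p and ¬p.
                          branch 2.2.2.2.1.2.2 (add F p, F ¬q):
                            ○ open, literals {p=F, q=T, r=F, s=F}.
                  branch 2.2.2.2.2 (add F ¬p):
                    T (p → (p ↔ ¬q)): β-rule — branch into F p  //  T (p ↔ ¬q).
                      branch 2.2.2.2.2.1 (add F p):
                        × closes — contains both p and ¬p.
                      branch 2.2.2.2.2.2 (add T (p ↔ ¬q)):
                        T (p ↔ ¬q): β-rule — branch into T p, T ¬q  //  F p, F ¬q.
                          branch 2.2.2.2.2.2.1 (add T p, T ¬q):
                            ○ open, literals {p=T, q=F, r=F, s=F}.
                          branch 2.2.2.2.2.2.2 (add F p, F ¬q):
                            × closes — contains both p and ¬p.
14 branches closed, 8 open.
Each open branch fixes some atoms; the unmentioned ones are free. Counting distinct full assignments: branch {p=T, q=T, r=T, s=F} (none free) contributes 1 new; branch {r=T, s=F} (p, q) contributes 3 new; branch {p=F, r=T, s=T} (q) contributes 2 new; branch {p=F, q=T, r=T, s=T} (none free) contributes 0 new; branch {p=T, q=F, r=T, s=T} (none free) contributes 1 new; branch {p=F, r=F, s=F} (q) contributes 2 new; branch {p=F, q=T, r=F, s=F} (none free) contributes 0 new; branch {p=T, q=F, r=F, s=F} (none free) contributes 1 new. Total: 10.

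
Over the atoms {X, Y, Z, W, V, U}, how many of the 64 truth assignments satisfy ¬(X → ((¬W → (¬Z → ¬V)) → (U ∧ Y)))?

Initial set: {¬(X → ((¬W → (¬Z → ¬V)) → (U ∧ Y)))}.
¬(X → ((¬W → (¬Z → ¬V)) → (U ∧ Y))): α-rule — add X, ¬((¬W → (¬Z → ¬V)) → (U ∧ Y)).
¬((¬W → (¬Z → ¬V)) → (U ∧ Y)): α-rule — add (¬W → (¬Z → ¬V)), ¬(U ∧ Y).
(¬W → (¬Z → ¬V)): β-rule — branch into ¬¬W  //  (¬Z → ¬V).
  branch 1 (add ¬¬W):
    ¬(U ∧ Y): β-rule — branch into ¬U  //  ¬Y.
      branch 1.1 (add ¬U):
        ○ open, literals {U=F, W=T, X=T}.
      branch 1.2 (add ¬Y):
        ○ open, literals {W=T, X=T, Y=F}.
  branch 2 (add (¬Z → ¬V)):
    ¬(U ∧ Y): β-rule — branch into ¬U  //  ¬Y.
      branch 2.1 (add ¬U):
        (¬Z → ¬V): β-rule — branch into ¬¬Z  //  ¬V.
          branch 2.1.1 (add ¬¬Z):
            ○ open, literals {U=F, X=T, Z=T}.
          branch 2.1.2 (add ¬V):
            ○ open, literals {U=F, V=F, X=T}.
      branch 2.2 (add ¬Y):
        (¬Z → ¬V): β-rule — branch into ¬¬Z  //  ¬V.
          branch 2.2.1 (add ¬¬Z):
            ○ open, literals {X=T, Y=F, Z=T}.
          branch 2.2.2 (add ¬V):
            ○ open, literals {V=F, X=T, Y=F}.
0 branches closed, 6 open.
Each open branch fixes some atoms; the unmentioned ones are free. Counting distinct full assignments: branch {U=F, W=T, X=T} (Y, Z, V) contributes 8 new; branch {W=T, X=T, Y=F} (Z, V, U) contributes 4 new; branch {U=F, X=T, Z=T} (Y, W, V) contributes 4 new; branch {U=F, V=F, X=T} (Y, Z, W) contributes 2 new; branch {X=T, Y=F, Z=T} (W, V, U) contributes 2 new; branch {V=F, X=T, Y=F} (Z, W, U) contributes 1 new. Total: 21.

21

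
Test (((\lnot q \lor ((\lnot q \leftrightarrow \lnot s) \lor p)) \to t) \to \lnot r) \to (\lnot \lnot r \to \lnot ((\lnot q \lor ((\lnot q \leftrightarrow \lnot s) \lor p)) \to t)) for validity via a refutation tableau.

Assume the negation and expand:
Initial set: {\lnot ((((\lnot q \lor ((\lnot q \leftrightarrow \lnot s) \lor p)) \to t) \to \lnot r) \to (\lnot \lnot r \to \lnot ((\lnot q \lor ((\lnot q \leftrightarrow \lnot s) \lor p)) \to t)))}.
\lnot ((((\lnot q \lor ((\lnot q \leftrightarrow \lnot s) \lor p)) \to t) \to \lnot r) \to (\lnot \lnot r \to \lnot ((\lnot q \lor ((\lnot q \leftrightarrow \lnot s) \lor p)) \to t))): α-rule — add (((\lnot q \lor ((\lnot q \leftrightarrow \lnot s) \lor p)) \to t) \to \lnot r), \lnot (\lnot \lnot r \to \lnot ((\lnot q \lor ((\lnot q \leftrightarrow \lnot s) \lor p)) \to t)).
\lnot (\lnot \lnot r \to \lnot ((\lnot q \lor ((\lnot q \leftrightarrow \lnot s) \lor p)) \to t)): α-rule — add \lnot \lnot r, \lnot \lnot ((\lnot q \lor ((\lnot q \leftrightarrow \lnot s) \lor p)) \to t).
\lnot \lnot r: drop double negation, giving r.
(((\lnot q \lor ((\lnot q \leftrightarrow \lnot s) \lor p)) \to t) \to \lnot r): β-rule — branch into \lnot ((\lnot q \lor ((\lnot q \leftrightarrow \lnot s) \lor p)) \to t)  //  \lnot r.
  branch 1 (add \lnot ((\lnot q \lor ((\lnot q \leftrightarrow \lnot s) \lor p)) \to t)):
    \lnot ((\lnot q \lor ((\lnot q \leftrightarrow \lnot s) \lor p)) \to t): α-rule — add (\lnot q \lor ((\lnot q \leftrightarrow \lnot s) \lor p)), \lnot t.
    \lnot \lnot ((\lnot q \lor ((\lnot q \leftrightarrow \lnot s) \lor p)) \to t): β-rule — branch into \lnot (\lnot q \lor ((\lnot q \leftrightarrow \lnot s) \lor p))  //  t.
      branch 1.1 (add \lnot (\lnot q \lor ((\lnot q \leftrightarrow \lnot s) \lor p))):
        \lnot (\lnot q \lor ((\lnot q \leftrightarrow \lnot s) \lor p)): α-rule — add \lnot \lnot q, \lnot ((\lnot q \leftrightarrow \lnot s) \lor p).
        \lnot ((\lnot q \leftrightarrow \lnot s) \lor p): α-rule — add \lnot (\lnot q \leftrightarrow \lnot s), \lnot p.
        (\lnot q \lor ((\lnot q \leftrightarrow \lnot s) \lor p)): β-rule — branch into \lnot q  //  ((\lnot q \leftrightarrow \lnot s) \lor p).
          branch 1.1.1 (add \lnot q):
            × closes — contains both q and \lnot q.
          branch 1.1.2 (add ((\lnot q \leftrightarrow \lnot s) \lor p)):
            \lnot (\lnot q \leftrightarrow \lnot s): β-rule — branch into \lnot q, \lnot \lnot s  //  \lnot \lnot q, \lnot s.
              branch 1.1.2.1 (add \lnot q, \lnot \lnot s):
                × closes — contains both q and \lnot q.
              branch 1.1.2.2 (add \lnot \lnot q, \lnot s):
                ((\lnot q \leftrightarrow \lnot s) \lor p): β-rule — branch into (\lnot q \leftrightarrow \lnot s)  //  p.
                  branch 1.1.2.2.1 (add (\lnot q \leftrightarrow \lnot s)):
                    (\lnot q \leftrightarrow \lnot s): β-rule — branch into \lnot q, \lnot s  //  \lnot \lnot q, \lnot \lnot s.
                      branch 1.1.2.2.1.1 (add \lnot q, \lnot s):
                        × closes — contains both q and \lnot q.
                      branch 1.1.2.2.1.2 (add \lnot \lnot q, \lnot \lnot s):
                        × closes — contains both s and \lnot s.
                  branch 1.1.2.2.2 (add p):
                    × closes — contains both p and \lnot p.
      branch 1.2 (add t):
        × closes — contains both t and \lnot t.
  branch 2 (add \lnot r):
    × closes — contains both r and \lnot r.
All 7 branches close.
Every branch closed, so the negation is unsatisfiable and the formula is valid.

Valid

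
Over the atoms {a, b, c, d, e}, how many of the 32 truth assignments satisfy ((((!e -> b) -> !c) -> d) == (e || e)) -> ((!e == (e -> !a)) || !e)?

Initial set: {T (((((!e -> b) -> !c) -> d) == (e || e)) -> ((!e == (e -> !a)) || !e))}.
T (((((!e -> b) -> !c) -> d) == (e || e)) -> ((!e == (e -> !a)) || !e)): β-rule — branch into F ((((!e -> b) -> !c) -> d) == (e || e))  //  T ((!e == (e -> !a)) || !e).
  branch 1 (add F ((((!e -> b) -> !c) -> d) == (e || e))):
    F ((((!e -> b) -> !c) -> d) == (e || e)): β-rule — branch into T (((!e -> b) -> !c) -> d), F (e || e)  //  F (((!e -> b) -> !c) -> d), T (e || e).
      branch 1.1 (add T (((!e -> b) -> !c) -> d), F (e || e)):
        F (e || e): α-rule — add F e, F e.
        T (((!e -> b) -> !c) -> d): β-rule — branch into F ((!e -> b) -> !c)  //  T d.
          branch 1.1.1 (add F ((!e -> b) -> !c)):
            F ((!e -> b) -> !c): α-rule — add T (!e -> b), F !c.
            T (!e -> b): β-rule — branch into F !e  //  T b.
              branch 1.1.1.1 (add F !e):
                × closes — contains both e and !e.
              branch 1.1.1.2 (add T b):
                ○ open, literals {b=T, c=T, e=F}.
          branch 1.1.2 (add T d):
            ○ open, literals {d=T, e=F}.
      branch 1.2 (add F (((!e -> b) -> !c) -> d), T (e || e)):
        F (((!e -> b) -> !c) -> d): α-rule — add T ((!e -> b) -> !c), F d.
        T (e || e): β-rule — branch into T e  //  T e.
          branch 1.2.1 (add T e):
            T ((!e -> b) -> !c): β-rule — branch into F (!e -> b)  //  T !c.
              branch 1.2.1.1 (add F (!e -> b)):
                F (!e -> b): α-rule — add T !e, F b.
                × closes — contains both e and !e.
              branch 1.2.1.2 (add T !c):
                ○ open, literals {c=F, d=F, e=T}.
          branch 1.2.2 (add T e):
            T ((!e -> b) -> !c): β-rule — branch into F (!e -> b)  //  T !c.
              branch 1.2.2.1 (add F (!e -> b)):
                F (!e -> b): α-rule — add T !e, F b.
                × closes — contains both e and !e.
              branch 1.2.2.2 (add T !c):
                ○ open, literals {c=F, d=F, e=T}.
  branch 2 (add T ((!e == (e -> !a)) || !e)):
    T ((!e == (e -> !a)) || !e): β-rule — branch into T (!e == (e -> !a))  //  T !e.
      branch 2.1 (add T (!e == (e -> !a))):
        T (!e == (e -> !a)): β-rule — branch into T !e, T (e -> !a)  //  F !e, F (e -> !a).
          branch 2.1.1 (add T !e, T (e -> !a)):
            T (e -> !a): β-rule — branch into F e  //  T !a.
              branch 2.1.1.1 (add F e):
                ○ open, literals {e=F}.
              branch 2.1.1.2 (add T !a):
                ○ open, literals {a=F, e=F}.
          branch 2.1.2 (add F !e, F (e -> !a)):
            F (e -> !a): α-rule — add T e, F !a.
            ○ open, literals {a=T, e=T}.
      branch 2.2 (add T !e):
        ○ open, literals {e=F}.
3 branches closed, 8 open.
Each open branch fixes some atoms; the unmentioned ones are free. Counting distinct full assignments: branch {b=T, c=T, e=F} (a, d) contributes 4 new; branch {d=T, e=F} (a, b, c) contributes 6 new; branch {c=F, d=F, e=T} (a, b) contributes 4 new; branch {c=F, d=F, e=T} (a, b) contributes 0 new; branch {e=F} (a, b, c, d) contributes 6 new; branch {a=F, e=F} (b, c, d) contributes 0 new; branch {a=T, e=T} (b, c, d) contributes 6 new; branch {e=F} (a, b, c, d) contributes 0 new. Total: 26.

26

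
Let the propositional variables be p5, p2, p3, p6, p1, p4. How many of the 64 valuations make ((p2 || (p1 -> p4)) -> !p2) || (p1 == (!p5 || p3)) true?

48

Initial set: {(((p2 || (p1 -> p4)) -> !p2) || (p1 == (!p5 || p3)))}.
(((p2 || (p1 -> p4)) -> !p2) || (p1 == (!p5 || p3))): β-rule — branch into ((p2 || (p1 -> p4)) -> !p2)  //  (p1 == (!p5 || p3)).
  branch 1 (add ((p2 || (p1 -> p4)) -> !p2)):
    ((p2 || (p1 -> p4)) -> !p2): β-rule — branch into !(p2 || (p1 -> p4))  //  !p2.
      branch 1.1 (add !(p2 || (p1 -> p4))):
        !(p2 || (p1 -> p4)): α-rule — add !p2, !(p1 -> p4).
        !(p1 -> p4): α-rule — add p1, !p4.
        ○ open, literals {p1=1, p2=0, p4=0}.
      branch 1.2 (add !p2):
        ○ open, literals {p2=0}.
  branch 2 (add (p1 == (!p5 || p3))):
    (p1 == (!p5 || p3)): β-rule — branch into p1, (!p5 || p3)  //  !p1, !(!p5 || p3).
      branch 2.1 (add p1, (!p5 || p3)):
        (!p5 || p3): β-rule — branch into !p5  //  p3.
          branch 2.1.1 (add !p5):
            ○ open, literals {p1=1, p5=0}.
          branch 2.1.2 (add p3):
            ○ open, literals {p1=1, p3=1}.
      branch 2.2 (add !p1, !(!p5 || p3)):
        !(!p5 || p3): α-rule — add !!p5, !p3.
        ○ open, literals {p1=0, p3=0, p5=1}.
0 branches closed, 5 open.
Each open branch fixes some atoms; the unmentioned ones are free. Counting distinct full assignments: branch {p1=1, p2=0, p4=0} (p5, p3, p6) contributes 8 new; branch {p2=0} (p5, p3, p6, p1, p4) contributes 24 new; branch {p1=1, p5=0} (p2, p3, p6, p4) contributes 8 new; branch {p1=1, p3=1} (p5, p2, p6, p4) contributes 4 new; branch {p1=0, p3=0, p5=1} (p2, p6, p4) contributes 4 new. Total: 48.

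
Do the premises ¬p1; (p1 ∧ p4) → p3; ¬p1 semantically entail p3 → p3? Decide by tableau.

Initial set: {¬p1; ((p1 ∧ p4) → p3); ¬p1; ¬(p3 → p3)}.
¬(p3 → p3): α-rule — add p3, ¬p3.
× closes — contains both p3 and ¬p3.
All 1 branch closes.
Every branch closed, so the premises entail the conclusion.

Yes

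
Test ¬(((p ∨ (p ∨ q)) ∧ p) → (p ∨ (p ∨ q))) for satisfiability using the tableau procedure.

Unsatisfiable

Initial set: {¬(((p ∨ (p ∨ q)) ∧ p) → (p ∨ (p ∨ q)))}.
¬(((p ∨ (p ∨ q)) ∧ p) → (p ∨ (p ∨ q))): α-rule — add ((p ∨ (p ∨ q)) ∧ p), ¬(p ∨ (p ∨ q)).
((p ∨ (p ∨ q)) ∧ p): α-rule — add (p ∨ (p ∨ q)), p.
¬(p ∨ (p ∨ q)): α-rule — add ¬p, ¬(p ∨ q).
× closes — contains both p and ¬p.
All 1 branch closes.
Every branch closed; the formula is unsatisfiable.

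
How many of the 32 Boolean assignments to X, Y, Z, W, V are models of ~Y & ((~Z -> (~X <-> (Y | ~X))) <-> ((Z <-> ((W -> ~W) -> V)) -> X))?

12

Initial set: {(~Y & ((~Z -> (~X <-> (Y | ~X))) <-> ((Z <-> ((W -> ~W) -> V)) -> X)))}.
(~Y & ((~Z -> (~X <-> (Y | ~X))) <-> ((Z <-> ((W -> ~W) -> V)) -> X))): α-rule — add ~Y, ((~Z -> (~X <-> (Y | ~X))) <-> ((Z <-> ((W -> ~W) -> V)) -> X)).
((~Z -> (~X <-> (Y | ~X))) <-> ((Z <-> ((W -> ~W) -> V)) -> X)): β-rule — branch into (~Z -> (~X <-> (Y | ~X))), ((Z <-> ((W -> ~W) -> V)) -> X)  //  ~(~Z -> (~X <-> (Y | ~X))), ~((Z <-> ((W -> ~W) -> V)) -> X).
  branch 1 (add (~Z -> (~X <-> (Y | ~X))), ((Z <-> ((W -> ~W) -> V)) -> X)):
    (~Z -> (~X <-> (Y | ~X))): β-rule — branch into ~~Z  //  (~X <-> (Y | ~X)).
      branch 1.1 (add ~~Z):
        ((Z <-> ((W -> ~W) -> V)) -> X): β-rule — branch into ~(Z <-> ((W -> ~W) -> V))  //  X.
          branch 1.1.1 (add ~(Z <-> ((W -> ~W) -> V))):
            ~(Z <-> ((W -> ~W) -> V)): β-rule — branch into Z, ~((W -> ~W) -> V)  //  ~Z, ((W -> ~W) -> V).
              branch 1.1.1.1 (add Z, ~((W -> ~W) -> V)):
                ~((W -> ~W) -> V): α-rule — add (W -> ~W), ~V.
                (W -> ~W): β-rule — branch into ~W  //  ~W.
                  branch 1.1.1.1.1 (add ~W):
                    ○ open, literals {V=false, W=false, Y=false, Z=true}.
                  branch 1.1.1.1.2 (add ~W):
                    ○ open, literals {V=false, W=false, Y=false, Z=true}.
              branch 1.1.1.2 (add ~Z, ((W -> ~W) -> V)):
                × closes — contains both Z and ~Z.
          branch 1.1.2 (add X):
            ○ open, literals {X=true, Y=false, Z=true}.
      branch 1.2 (add (~X <-> (Y | ~X))):
        ((Z <-> ((W -> ~W) -> V)) -> X): β-rule — branch into ~(Z <-> ((W -> ~W) -> V))  //  X.
          branch 1.2.1 (add ~(Z <-> ((W -> ~W) -> V))):
            (~X <-> (Y | ~X)): β-rule — branch into ~X, (Y | ~X)  //  ~~X, ~(Y | ~X).
              branch 1.2.1.1 (add ~X, (Y | ~X)):
                ~(Z <-> ((W -> ~W) -> V)): β-rule — branch into Z, ~((W -> ~W) -> V)  //  ~Z, ((W -> ~W) -> V).
                  branch 1.2.1.1.1 (add Z, ~((W -> ~W) -> V)):
                    ~((W -> ~W) -> V): α-rule — add (W -> ~W), ~V.
                    (Y | ~X): β-rule — branch into Y  //  ~X.
                      branch 1.2.1.1.1.1 (add Y):
                        × closes — contains both Y and ~Y.
                      branch 1.2.1.1.1.2 (add ~X):
                        (W -> ~W): β-rule — branch into ~W  //  ~W.
                          branch 1.2.1.1.1.2.1 (add ~W):
                            ○ open, literals {V=false, W=false, X=false, Y=false, Z=true}.
                          branch 1.2.1.1.1.2.2 (add ~W):
                            ○ open, literals {V=false, W=false, X=false, Y=false, Z=true}.
                  branch 1.2.1.1.2 (add ~Z, ((W -> ~W) -> V)):
                    (Y | ~X): β-rule — branch into Y  //  ~X.
                      branch 1.2.1.1.2.1 (add Y):
                        × closes — contains both Y and ~Y.
                      branch 1.2.1.1.2.2 (add ~X):
                        ((W -> ~W) -> V): β-rule — branch into ~(W -> ~W)  //  V.
                          branch 1.2.1.1.2.2.1 (add ~(W -> ~W)):
                            ~(W -> ~W): α-rule — add W, ~~W.
                            ○ open, literals {W=true, X=false, Y=false, Z=false}.
                          branch 1.2.1.1.2.2.2 (add V):
                            ○ open, literals {V=true, X=false, Y=false, Z=false}.
              branch 1.2.1.2 (add ~~X, ~(Y | ~X)):
                ~(Y | ~X): α-rule — add ~Y, ~~X.
                ~(Z <-> ((W -> ~W) -> V)): β-rule — branch into Z, ~((W -> ~W) -> V)  //  ~Z, ((W -> ~W) -> V).
                  branch 1.2.1.2.1 (add Z, ~((W -> ~W) -> V)):
                    ~((W -> ~W) -> V): α-rule — add (W -> ~W), ~V.
                    (W -> ~W): β-rule — branch into ~W  //  ~W.
                      branch 1.2.1.2.1.1 (add ~W):
                        ○ open, literals {V=false, W=false, X=true, Y=false, Z=true}.
                      branch 1.2.1.2.1.2 (add ~W):
                        ○ open, literals {V=false, W=false, X=true, Y=false, Z=true}.
                  branch 1.2.1.2.2 (add ~Z, ((W -> ~W) -> V)):
                    ((W -> ~W) -> V): β-rule — branch into ~(W -> ~W)  //  V.
                      branch 1.2.1.2.2.1 (add ~(W -> ~W)):
                        ~(W -> ~W): α-rule — add W, ~~W.
                        ○ open, literals {W=true, X=true, Y=false, Z=false}.
                      branch 1.2.1.2.2.2 (add V):
                        ○ open, literals {V=true, X=true, Y=false, Z=false}.
          branch 1.2.2 (add X):
            (~X <-> (Y | ~X)): β-rule — branch into ~X, (Y | ~X)  //  ~~X, ~(Y | ~X).
              branch 1.2.2.1 (add ~X, (Y | ~X)):
                × closes — contains both X and ~X.
              branch 1.2.2.2 (add ~~X, ~(Y | ~X)):
                ~(Y | ~X): α-rule — add ~Y, ~~X.
                ○ open, literals {X=true, Y=false}.
  branch 2 (add ~(~Z -> (~X <-> (Y | ~X))), ~((Z <-> ((W -> ~W) -> V)) -> X)):
    ~(~Z -> (~X <-> (Y | ~X))): α-rule — add ~Z, ~(~X <-> (Y | ~X)).
    ~((Z <-> ((W -> ~W) -> V)) -> X): α-rule — add (Z <-> ((W -> ~W) -> V)), ~X.
    ~(~X <-> (Y | ~X)): β-rule — branch into ~X, ~(Y | ~X)  //  ~~X, (Y | ~X).
      branch 2.1 (add ~X, ~(Y | ~X)):
        ~(Y | ~X): α-rule — add ~Y, ~~X.
        × closes — contains both X and ~X.
      branch 2.2 (add ~~X, (Y | ~X)):
        × closes — contains both X and ~X.
6 branches closed, 12 open.
Each open branch fixes some atoms; the unmentioned ones are free. Counting distinct full assignments: branch {V=false, W=false, Y=false, Z=true} (X) contributes 2 new; branch {V=false, W=false, Y=false, Z=true} (X) contributes 0 new; branch {X=true, Y=false, Z=true} (W, V) contributes 3 new; branch {V=false, W=false, X=false, Y=false, Z=true} (none free) contributes 0 new; branch {V=false, W=false, X=false, Y=false, Z=true} (none free) contributes 0 new; branch {W=true, X=false, Y=false, Z=false} (V) contributes 2 new; branch {V=true, X=false, Y=false, Z=false} (W) contributes 1 new; branch {V=false, W=false, X=true, Y=false, Z=true} (none free) contributes 0 new; branch {V=false, W=false, X=true, Y=false, Z=true} (none free) contributes 0 new; branch {W=true, X=true, Y=false, Z=false} (V) contributes 2 new; branch {V=true, X=true, Y=false, Z=false} (W) contributes 1 new; branch {X=true, Y=false} (Z, W, V) contributes 1 new. Total: 12.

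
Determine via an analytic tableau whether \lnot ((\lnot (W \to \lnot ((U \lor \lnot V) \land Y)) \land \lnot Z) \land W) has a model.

Initial set: {\lnot ((\lnot (W \to \lnot ((U \lor \lnot V) \land Y)) \land \lnot Z) \land W)}.
\lnot ((\lnot (W \to \lnot ((U \lor \lnot V) \land Y)) \land \lnot Z) \land W): β-rule — branch into \lnot (\lnot (W \to \lnot ((U \lor \lnot V) \land Y)) \land \lnot Z)  //  \lnot W.
  branch 1 (add \lnot (\lnot (W \to \lnot ((U \lor \lnot V) \land Y)) \land \lnot Z)):
    \lnot (\lnot (W \to \lnot ((U \lor \lnot V) \land Y)) \land \lnot Z): β-rule — branch into \lnot \lnot (W \to \lnot ((U \lor \lnot V) \land Y))  //  \lnot \lnot Z.
      branch 1.1 (add \lnot \lnot (W \to \lnot ((U \lor \lnot V) \land Y))):
        \lnot \lnot (W \to \lnot ((U \lor \lnot V) \land Y)): β-rule — branch into \lnot W  //  \lnot ((U \lor \lnot V) \land Y).
          branch 1.1.1 (add \lnot W):
            ○ open, literals {W=F}.
          branch 1.1.2 (add \lnot ((U \lor \lnot V) \land Y)):
            \lnot ((U \lor \lnot V) \land Y): β-rule — branch into \lnot (U \lor \lnot V)  //  \lnot Y.
              branch 1.1.2.1 (add \lnot (U \lor \lnot V)):
                \lnot (U \lor \lnot V): α-rule — add \lnot U, \lnot \lnot V.
                ○ open, literals {U=F, V=T}.
              branch 1.1.2.2 (add \lnot Y):
                ○ open, literals {Y=F}.
      branch 1.2 (add \lnot \lnot Z):
        ○ open, literals {Z=T}.
  branch 2 (add \lnot W):
    ○ open, literals {W=F}.
0 branches closed, 5 open.
An open branch gives a satisfying assignment: W=F.

Satisfiable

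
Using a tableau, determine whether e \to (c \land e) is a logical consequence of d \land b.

No

Initial set: {(d \land b); \lnot (e \to (c \land e))}.
(d \land b): α-rule — add d, b.
\lnot (e \to (c \land e)): α-rule — add e, \lnot (c \land e).
\lnot (c \land e): β-rule — branch into \lnot c  //  \lnot e.
  branch 1 (add \lnot c):
    ○ open, literals {b=true, c=false, d=true, e=true}.
  branch 2 (add \lnot e):
    × closes — contains both e and \lnot e.
1 branch closed, 1 open.
An open branch gives a countermodel: b=true, c=false, d=true, e=true (unmentioned atoms arbitrary); the premises hold there but the conclusion fails.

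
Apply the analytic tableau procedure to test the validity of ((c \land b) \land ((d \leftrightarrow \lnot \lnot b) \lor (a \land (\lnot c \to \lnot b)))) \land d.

Assume the negation and expand:
Initial set: {\lnot (((c \land b) \land ((d \leftrightarrow \lnot \lnot b) \lor (a \land (\lnot c \to \lnot b)))) \land d)}.
\lnot (((c \land b) \land ((d \leftrightarrow \lnot \lnot b) \lor (a \land (\lnot c \to \lnot b)))) \land d): β-rule — branch into \lnot ((c \land b) \land ((d \leftrightarrow \lnot \lnot b) \lor (a \land (\lnot c \to \lnot b))))  //  \lnot d.
  branch 1 (add \lnot ((c \land b) \land ((d \leftrightarrow \lnot \lnot b) \lor (a \land (\lnot c \to \lnot b))))):
    \lnot ((c \land b) \land ((d \leftrightarrow \lnot \lnot b) \lor (a \land (\lnot c \to \lnot b)))): β-rule — branch into \lnot (c \land b)  //  \lnot ((d \leftrightarrow \lnot \lnot b) \lor (a \land (\lnot c \to \lnot b))).
      branch 1.1 (add \lnot (c \land b)):
        \lnot (c \land b): β-rule — branch into \lnot c  //  \lnot b.
          branch 1.1.1 (add \lnot c):
            ○ open, literals {c=F}.
          branch 1.1.2 (add \lnot b):
            ○ open, literals {b=F}.
      branch 1.2 (add \lnot ((d \leftrightarrow \lnot \lnot b) \lor (a \land (\lnot c \to \lnot b)))):
        \lnot ((d \leftrightarrow \lnot \lnot b) \lor (a \land (\lnot c \to \lnot b))): α-rule — add \lnot (d \leftrightarrow \lnot \lnot b), \lnot (a \land (\lnot c \to \lnot b)).
        \lnot (d \leftrightarrow \lnot \lnot b): β-rule — branch into d, \lnot \lnot \lnot b  //  \lnot d, \lnot \lnot b.
          branch 1.2.1 (add d, \lnot \lnot \lnot b):
            \lnot \lnot \lnot b: drop double negation, giving \lnot b.
            \lnot (a \land (\lnot c \to \lnot b)): β-rule — branch into \lnot a  //  \lnot (\lnot c \to \lnot b).
              branch 1.2.1.1 (add \lnot a):
                ○ open, literals {a=F, b=F, d=T}.
              branch 1.2.1.2 (add \lnot (\lnot c \to \lnot b)):
                \lnot (\lnot c \to \lnot b): α-rule — add \lnot c, \lnot \lnot b.
                × closes — contains both b and \lnot b.
          branch 1.2.2 (add \lnot d, \lnot \lnot b):
            \lnot \lnot b: drop double negation, giving b.
            \lnot (a \land (\lnot c \to \lnot b)): β-rule — branch into \lnot a  //  \lnot (\lnot c \to \lnot b).
              branch 1.2.2.1 (add \lnot a):
                ○ open, literals {a=F, b=T, d=F}.
              branch 1.2.2.2 (add \lnot (\lnot c \to \lnot b)):
                \lnot (\lnot c \to \lnot b): α-rule — add \lnot c, \lnot \lnot b.
                ○ open, literals {b=T, c=F, d=F}.
  branch 2 (add \lnot d):
    ○ open, literals {d=F}.
1 branch closed, 6 open.
An open branch gives a countermodel: c=F (unmentioned atoms arbitrary); under it the original formula is false.

Not valid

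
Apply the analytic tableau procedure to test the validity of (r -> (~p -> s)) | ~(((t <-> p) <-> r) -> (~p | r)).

Assume the negation and expand:
Initial set: {F ((r -> (~p -> s)) | ~(((t <-> p) <-> r) -> (~p | r)))}.
F ((r -> (~p -> s)) | ~(((t <-> p) <-> r) -> (~p | r))): α-rule — add F (r -> (~p -> s)), F ~(((t <-> p) <-> r) -> (~p | r)).
F (r -> (~p -> s)): α-rule — add T r, F (~p -> s).
F (~p -> s): α-rule — add T ~p, F s.
F ~(((t <-> p) <-> r) -> (~p | r)): β-rule — branch into F ((t <-> p) <-> r)  //  T (~p | r).
  branch 1 (add F ((t <-> p) <-> r)):
    F ((t <-> p) <-> r): β-rule — branch into T (t <-> p), F r  //  F (t <-> p), T r.
      branch 1.1 (add T (t <-> p), F r):
        × closes — contains both r and ~r.
      branch 1.2 (add F (t <-> p), T r):
        F (t <-> p): β-rule — branch into T t, F p  //  F t, T p.
          branch 1.2.1 (add T t, F p):
            ○ open, literals {p=F, r=T, s=F, t=T}.
          branch 1.2.2 (add F t, T p):
            × closes — contains both p and ~p.
  branch 2 (add T (~p | r)):
    T (~p | r): β-rule — branch into T ~p  //  T r.
      branch 2.1 (add T ~p):
        ○ open, literals {p=F, r=T, s=F}.
      branch 2.2 (add T r):
        ○ open, literals {p=F, r=T, s=F}.
2 branches closed, 3 open.
An open branch gives a countermodel: p=F, r=T, s=F, t=T (unmentioned atoms arbitrary); under it the original formula is false.

Not valid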